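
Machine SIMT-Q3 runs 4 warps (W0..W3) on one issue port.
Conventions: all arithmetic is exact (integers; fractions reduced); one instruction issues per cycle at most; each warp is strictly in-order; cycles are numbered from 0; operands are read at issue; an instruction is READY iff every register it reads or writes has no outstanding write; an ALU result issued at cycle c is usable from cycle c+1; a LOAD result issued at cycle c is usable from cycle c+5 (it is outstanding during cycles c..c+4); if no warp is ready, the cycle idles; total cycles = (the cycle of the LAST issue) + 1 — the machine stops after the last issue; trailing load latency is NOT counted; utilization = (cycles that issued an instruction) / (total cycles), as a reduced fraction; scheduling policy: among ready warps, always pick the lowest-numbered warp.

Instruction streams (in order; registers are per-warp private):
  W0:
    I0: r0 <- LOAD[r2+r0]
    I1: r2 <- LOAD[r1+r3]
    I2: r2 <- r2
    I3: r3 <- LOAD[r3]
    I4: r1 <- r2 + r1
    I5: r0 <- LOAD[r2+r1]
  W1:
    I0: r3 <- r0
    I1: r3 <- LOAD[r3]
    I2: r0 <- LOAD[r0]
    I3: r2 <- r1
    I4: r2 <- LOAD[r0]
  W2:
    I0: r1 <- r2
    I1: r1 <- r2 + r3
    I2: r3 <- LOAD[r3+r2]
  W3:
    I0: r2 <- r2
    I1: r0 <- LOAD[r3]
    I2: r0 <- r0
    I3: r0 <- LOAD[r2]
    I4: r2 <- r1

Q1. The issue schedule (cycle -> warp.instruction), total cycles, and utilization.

cycle 0: W0.I0
cycle 1: W0.I1
cycle 2: W1.I0
cycle 3: W1.I1
cycle 4: W1.I2
cycle 5: W1.I3
cycle 6: W0.I2
cycle 7: W0.I3
cycle 8: W0.I4
cycle 9: W0.I5
cycle 10: W1.I4
cycle 11: W2.I0
cycle 12: W2.I1
cycle 13: W2.I2
cycle 14: W3.I0
cycle 15: W3.I1
cycle 16: idle
cycle 17: idle
cycle 18: idle
cycle 19: idle
cycle 20: W3.I2
cycle 21: W3.I3
cycle 22: W3.I4

Answer: 23 cycles, utilization 19/23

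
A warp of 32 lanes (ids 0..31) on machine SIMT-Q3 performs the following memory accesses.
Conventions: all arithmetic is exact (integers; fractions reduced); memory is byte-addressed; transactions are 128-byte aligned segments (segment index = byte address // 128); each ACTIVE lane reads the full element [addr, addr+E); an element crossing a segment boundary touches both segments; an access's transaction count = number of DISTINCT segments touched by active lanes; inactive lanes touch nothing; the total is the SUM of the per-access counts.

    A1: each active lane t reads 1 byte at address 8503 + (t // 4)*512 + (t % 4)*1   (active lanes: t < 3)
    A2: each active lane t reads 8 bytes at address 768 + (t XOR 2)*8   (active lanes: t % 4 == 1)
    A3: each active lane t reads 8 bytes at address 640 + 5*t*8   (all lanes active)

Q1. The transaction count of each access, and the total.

A1: 1 transaction
A2: 2 transactions
A3: 10 transactions

Answer: 1,2,10; total 13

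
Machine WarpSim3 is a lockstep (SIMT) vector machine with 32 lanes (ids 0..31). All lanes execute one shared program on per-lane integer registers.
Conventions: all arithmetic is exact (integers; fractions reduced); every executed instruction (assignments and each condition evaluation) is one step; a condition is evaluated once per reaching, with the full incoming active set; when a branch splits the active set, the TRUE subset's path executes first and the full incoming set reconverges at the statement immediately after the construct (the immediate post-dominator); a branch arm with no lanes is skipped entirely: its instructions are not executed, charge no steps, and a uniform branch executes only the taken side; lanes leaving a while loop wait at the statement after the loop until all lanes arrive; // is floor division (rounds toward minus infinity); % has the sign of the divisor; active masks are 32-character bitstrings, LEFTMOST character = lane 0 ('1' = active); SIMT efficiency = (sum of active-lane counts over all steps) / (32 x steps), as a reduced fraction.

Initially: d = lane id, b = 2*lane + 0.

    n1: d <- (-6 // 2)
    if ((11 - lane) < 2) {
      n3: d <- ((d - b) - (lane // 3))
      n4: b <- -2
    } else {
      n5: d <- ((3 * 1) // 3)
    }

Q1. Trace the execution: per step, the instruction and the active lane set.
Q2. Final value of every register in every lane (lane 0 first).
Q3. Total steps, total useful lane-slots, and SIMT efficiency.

step 0: d <- (-6 // 2)               11111111111111111111111111111111
step 1: eval ((11 - lane) < 2)       11111111111111111111111111111111
step 2: d <- ((d - b) - (lane // 3)) 00000000001111111111111111111111
step 3: b <- -2                      00000000001111111111111111111111
step 4: d <- ((3 * 1) // 3)          11111111110000000000000000000000

Answer: 5 steps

d: 1,1,1,1,1,1,1,1,1,1,-26,-28,-31,-33,-35,-38,-40,-42,-45,-47,-49,-52,-54,-56,-59,-61,-63,-66,-68,-70,-73,-75
b: 0,2,4,6,8,10,12,14,16,18,-2,-2,-2,-2,-2,-2,-2,-2,-2,-2,-2,-2,-2,-2,-2,-2,-2,-2,-2,-2,-2,-2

steps = 5; useful = 118; efficiency = 118/160 = 59/80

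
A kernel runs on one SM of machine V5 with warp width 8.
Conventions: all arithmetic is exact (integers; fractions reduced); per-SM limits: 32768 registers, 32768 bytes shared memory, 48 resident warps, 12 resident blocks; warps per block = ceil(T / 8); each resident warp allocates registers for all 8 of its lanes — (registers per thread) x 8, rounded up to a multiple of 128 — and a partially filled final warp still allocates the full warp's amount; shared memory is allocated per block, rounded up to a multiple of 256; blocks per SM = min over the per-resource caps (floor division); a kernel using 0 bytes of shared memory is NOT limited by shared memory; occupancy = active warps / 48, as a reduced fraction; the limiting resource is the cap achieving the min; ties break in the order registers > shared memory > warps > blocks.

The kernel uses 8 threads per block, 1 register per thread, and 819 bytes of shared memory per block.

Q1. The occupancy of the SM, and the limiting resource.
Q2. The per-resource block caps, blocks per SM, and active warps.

Answer: occupancy 1/4, limited by blocks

registers: 256 blocks
shared memory: 32 blocks
warps: 48 blocks
blocks: 12 blocks

Answer: 12 blocks, 12 active warps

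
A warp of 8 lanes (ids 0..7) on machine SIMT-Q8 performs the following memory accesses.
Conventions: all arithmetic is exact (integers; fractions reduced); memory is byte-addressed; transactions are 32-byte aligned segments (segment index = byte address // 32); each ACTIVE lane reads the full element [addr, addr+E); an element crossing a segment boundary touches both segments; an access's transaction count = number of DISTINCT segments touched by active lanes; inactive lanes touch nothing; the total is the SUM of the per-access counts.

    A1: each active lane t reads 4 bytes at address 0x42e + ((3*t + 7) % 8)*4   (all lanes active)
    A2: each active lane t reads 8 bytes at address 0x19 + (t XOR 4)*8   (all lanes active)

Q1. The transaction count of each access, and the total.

A1: 2 transactions
A2: 3 transactions

Answer: 2,3; total 5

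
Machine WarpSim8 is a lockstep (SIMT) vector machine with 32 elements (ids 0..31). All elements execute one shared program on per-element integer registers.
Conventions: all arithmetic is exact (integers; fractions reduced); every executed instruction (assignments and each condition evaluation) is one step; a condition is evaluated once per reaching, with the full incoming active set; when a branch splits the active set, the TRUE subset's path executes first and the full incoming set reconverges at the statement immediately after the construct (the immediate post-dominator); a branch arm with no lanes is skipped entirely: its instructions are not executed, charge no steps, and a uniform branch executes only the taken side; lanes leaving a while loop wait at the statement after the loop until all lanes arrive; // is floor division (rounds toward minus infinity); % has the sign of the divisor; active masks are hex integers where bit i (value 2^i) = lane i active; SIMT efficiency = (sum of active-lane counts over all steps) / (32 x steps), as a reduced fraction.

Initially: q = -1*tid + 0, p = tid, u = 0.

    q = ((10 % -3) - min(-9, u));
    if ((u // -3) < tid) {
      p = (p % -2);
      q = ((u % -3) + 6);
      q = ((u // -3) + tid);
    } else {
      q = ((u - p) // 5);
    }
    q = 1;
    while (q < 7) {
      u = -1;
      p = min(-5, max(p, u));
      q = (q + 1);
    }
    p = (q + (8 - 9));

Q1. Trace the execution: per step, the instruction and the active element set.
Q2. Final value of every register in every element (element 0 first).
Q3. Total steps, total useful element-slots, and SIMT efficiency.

step 0: q <- ((10 % -3) - min(-9, u)) 0xffffffff
step 1: eval ((u // -3) < tid)       0xffffffff
step 2: p <- (p % -2)                0xfffffffe
step 3: q <- ((u % -3) + 6)          0xfffffffe
step 4: q <- ((u // -3) + tid)       0xfffffffe
step 5: q <- ((u - p) // 5)          0x00000001
step 6: q <- 1                       0xffffffff
step 7: eval (q < 7)                 0xffffffff
step 8: u <- -1                      0xffffffff
step 9: p <- min(-5, max(p, u))      0xffffffff
step 10: q <- (q + 1)                 0xffffffff
step 11: eval (q < 7)                 0xffffffff
step 12: u <- -1                      0xffffffff
step 13: p <- min(-5, max(p, u))      0xffffffff
step 14: q <- (q + 1)                 0xffffffff
step 15: eval (q < 7)                 0xffffffff
step 16: u <- -1                      0xffffffff
step 17: p <- min(-5, max(p, u))      0xffffffff
step 18: q <- (q + 1)                 0xffffffff
step 19: eval (q < 7)                 0xffffffff
step 20: u <- -1                      0xffffffff
step 21: p <- min(-5, max(p, u))      0xffffffff
step 22: q <- (q + 1)                 0xffffffff
step 23: eval (q < 7)                 0xffffffff
step 24: u <- -1                      0xffffffff
step 25: p <- min(-5, max(p, u))      0xffffffff
step 26: q <- (q + 1)                 0xffffffff
step 27: eval (q < 7)                 0xffffffff
step 28: u <- -1                      0xffffffff
step 29: p <- min(-5, max(p, u))      0xffffffff
step 30: q <- (q + 1)                 0xffffffff
step 31: eval (q < 7)                 0xffffffff
step 32: p <- (q + (8 - 9))           0xffffffff

Answer: 33 steps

q: 7,7,7,7,7,7,7,7,7,7,7,7,7,7,7,7,7,7,7,7,7,7,7,7,7,7,7,7,7,7,7,7
p: 6,6,6,6,6,6,6,6,6,6,6,6,6,6,6,6,6,6,6,6,6,6,6,6,6,6,6,6,6,6,6,6
u: -1,-1,-1,-1,-1,-1,-1,-1,-1,-1,-1,-1,-1,-1,-1,-1,-1,-1,-1,-1,-1,-1,-1,-1,-1,-1,-1,-1,-1,-1,-1,-1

steps = 33; useful = 1022; efficiency = 1022/1056 = 511/528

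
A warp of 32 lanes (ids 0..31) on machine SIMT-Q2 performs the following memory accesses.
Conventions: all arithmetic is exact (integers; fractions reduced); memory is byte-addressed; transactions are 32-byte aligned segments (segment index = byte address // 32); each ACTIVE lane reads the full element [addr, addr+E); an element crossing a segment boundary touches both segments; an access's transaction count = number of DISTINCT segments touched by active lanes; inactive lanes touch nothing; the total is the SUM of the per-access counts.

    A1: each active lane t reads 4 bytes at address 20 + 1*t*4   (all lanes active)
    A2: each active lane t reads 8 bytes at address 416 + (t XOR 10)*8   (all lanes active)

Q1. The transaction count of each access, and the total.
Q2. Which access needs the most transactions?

A1: 5 transactions
A2: 8 transactions

Answer: 5,8; total 13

Answer: A2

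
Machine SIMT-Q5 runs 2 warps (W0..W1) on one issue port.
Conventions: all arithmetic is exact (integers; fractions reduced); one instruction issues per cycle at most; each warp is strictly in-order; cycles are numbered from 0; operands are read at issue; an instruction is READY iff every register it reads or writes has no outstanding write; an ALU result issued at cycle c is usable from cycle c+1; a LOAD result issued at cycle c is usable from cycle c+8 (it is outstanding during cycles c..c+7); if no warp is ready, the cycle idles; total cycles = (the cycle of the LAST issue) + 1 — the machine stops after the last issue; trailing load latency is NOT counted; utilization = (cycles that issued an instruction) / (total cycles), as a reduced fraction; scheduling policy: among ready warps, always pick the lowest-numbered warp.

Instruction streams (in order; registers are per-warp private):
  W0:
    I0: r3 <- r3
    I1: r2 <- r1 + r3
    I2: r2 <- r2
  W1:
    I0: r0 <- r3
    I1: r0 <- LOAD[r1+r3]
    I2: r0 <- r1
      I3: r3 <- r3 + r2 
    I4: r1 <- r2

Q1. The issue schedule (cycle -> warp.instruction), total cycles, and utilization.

cycle 0: W0.I0
cycle 1: W0.I1
cycle 2: W0.I2
cycle 3: W1.I0
cycle 4: W1.I1
cycle 5: idle
cycle 6: idle
cycle 7: idle
cycle 8: idle
cycle 9: idle
cycle 10: idle
cycle 11: idle
cycle 12: W1.I2
cycle 13: W1.I3
cycle 14: W1.I4

Answer: 15 cycles, utilization 8/15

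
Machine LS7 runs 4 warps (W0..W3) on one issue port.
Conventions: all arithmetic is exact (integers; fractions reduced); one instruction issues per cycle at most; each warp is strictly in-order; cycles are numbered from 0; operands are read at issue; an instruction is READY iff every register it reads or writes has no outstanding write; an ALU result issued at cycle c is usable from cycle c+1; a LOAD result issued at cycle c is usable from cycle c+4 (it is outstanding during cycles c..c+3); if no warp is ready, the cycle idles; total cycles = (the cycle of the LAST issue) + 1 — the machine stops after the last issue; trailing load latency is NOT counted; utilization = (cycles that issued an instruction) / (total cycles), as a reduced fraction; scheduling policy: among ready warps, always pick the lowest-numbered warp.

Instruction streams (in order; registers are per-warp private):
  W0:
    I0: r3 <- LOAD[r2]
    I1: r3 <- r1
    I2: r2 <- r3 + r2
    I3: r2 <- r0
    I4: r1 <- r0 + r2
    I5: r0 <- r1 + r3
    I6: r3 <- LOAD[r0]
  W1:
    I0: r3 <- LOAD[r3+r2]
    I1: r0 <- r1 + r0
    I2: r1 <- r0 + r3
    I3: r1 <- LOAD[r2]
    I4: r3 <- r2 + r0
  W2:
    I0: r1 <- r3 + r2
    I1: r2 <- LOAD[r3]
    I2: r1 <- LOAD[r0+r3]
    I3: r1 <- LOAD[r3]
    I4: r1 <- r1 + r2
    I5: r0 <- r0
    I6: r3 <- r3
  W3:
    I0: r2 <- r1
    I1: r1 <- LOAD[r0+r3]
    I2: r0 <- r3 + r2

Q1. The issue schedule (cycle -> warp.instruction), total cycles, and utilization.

cycle 0: W0.I0
cycle 1: W1.I0
cycle 2: W1.I1
cycle 3: W2.I0
cycle 4: W0.I1
cycle 5: W0.I2
cycle 6: W0.I3
cycle 7: W0.I4
cycle 8: W0.I5
cycle 9: W0.I6
cycle 10: W1.I2
cycle 11: W1.I3
cycle 12: W1.I4
cycle 13: W2.I1
cycle 14: W2.I2
cycle 15: W3.I0
cycle 16: W3.I1
cycle 17: W3.I2
cycle 18: W2.I3
cycle 19: idle
cycle 20: idle
cycle 21: idle
cycle 22: W2.I4
cycle 23: W2.I5
cycle 24: W2.I6

Answer: 25 cycles, utilization 22/25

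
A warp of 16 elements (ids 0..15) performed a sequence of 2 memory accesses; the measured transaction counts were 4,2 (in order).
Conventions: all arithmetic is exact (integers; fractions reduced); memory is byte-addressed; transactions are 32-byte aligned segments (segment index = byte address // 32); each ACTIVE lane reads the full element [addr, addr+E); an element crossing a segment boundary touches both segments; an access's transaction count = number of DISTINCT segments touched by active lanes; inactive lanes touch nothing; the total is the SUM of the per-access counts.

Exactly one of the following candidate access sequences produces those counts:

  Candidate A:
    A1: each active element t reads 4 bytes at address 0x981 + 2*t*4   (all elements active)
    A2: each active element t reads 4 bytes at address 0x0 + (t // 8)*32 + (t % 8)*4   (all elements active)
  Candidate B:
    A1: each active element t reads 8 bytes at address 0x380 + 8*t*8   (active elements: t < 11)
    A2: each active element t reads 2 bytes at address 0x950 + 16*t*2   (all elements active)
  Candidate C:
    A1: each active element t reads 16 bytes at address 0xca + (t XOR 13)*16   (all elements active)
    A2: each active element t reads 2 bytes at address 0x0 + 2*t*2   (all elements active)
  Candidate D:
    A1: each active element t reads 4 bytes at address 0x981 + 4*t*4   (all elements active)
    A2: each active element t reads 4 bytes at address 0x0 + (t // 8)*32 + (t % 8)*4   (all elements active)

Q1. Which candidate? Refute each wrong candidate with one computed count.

B: A1 gives 11 transactions, not 4
C: A1 gives 9 transactions, not 4
D: A1 gives 8 transactions, not 4
A: all counts match (4,2)

Answer: A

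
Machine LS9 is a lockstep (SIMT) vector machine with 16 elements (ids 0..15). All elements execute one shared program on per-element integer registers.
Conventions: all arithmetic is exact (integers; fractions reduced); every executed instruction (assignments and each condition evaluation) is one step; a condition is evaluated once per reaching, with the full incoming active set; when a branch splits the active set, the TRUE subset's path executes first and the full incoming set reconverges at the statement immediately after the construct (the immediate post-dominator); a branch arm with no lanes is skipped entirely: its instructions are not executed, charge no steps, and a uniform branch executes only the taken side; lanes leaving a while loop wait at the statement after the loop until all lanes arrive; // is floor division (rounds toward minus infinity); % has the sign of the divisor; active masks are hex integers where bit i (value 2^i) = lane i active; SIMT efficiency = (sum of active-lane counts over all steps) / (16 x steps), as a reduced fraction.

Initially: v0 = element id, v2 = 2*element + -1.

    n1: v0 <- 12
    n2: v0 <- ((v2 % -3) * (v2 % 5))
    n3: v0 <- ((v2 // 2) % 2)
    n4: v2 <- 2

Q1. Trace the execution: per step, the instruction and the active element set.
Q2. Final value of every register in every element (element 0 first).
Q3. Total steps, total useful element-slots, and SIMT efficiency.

step 0: v0 <- 12                     0xffff
step 1: v0 <- ((v2 % -3) * (v2 % 5)) 0xffff
step 2: v0 <- ((v2 // 2) % 2)        0xffff
step 3: v2 <- 2                      0xffff

Answer: 4 steps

v0: 1,0,1,0,1,0,1,0,1,0,1,0,1,0,1,0
v2: 2,2,2,2,2,2,2,2,2,2,2,2,2,2,2,2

steps = 4; useful = 64; efficiency = 64/64 = 1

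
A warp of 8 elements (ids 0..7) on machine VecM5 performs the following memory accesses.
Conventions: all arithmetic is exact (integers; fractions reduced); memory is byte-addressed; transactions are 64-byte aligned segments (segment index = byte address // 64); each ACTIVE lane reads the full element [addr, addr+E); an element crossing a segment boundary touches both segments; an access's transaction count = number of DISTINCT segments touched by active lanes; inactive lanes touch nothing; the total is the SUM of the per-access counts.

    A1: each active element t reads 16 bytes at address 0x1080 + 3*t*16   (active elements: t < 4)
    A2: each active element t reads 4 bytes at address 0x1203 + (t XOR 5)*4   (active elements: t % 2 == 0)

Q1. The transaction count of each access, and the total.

A1: 3 transactions
A2: 1 transaction

Answer: 3,1; total 4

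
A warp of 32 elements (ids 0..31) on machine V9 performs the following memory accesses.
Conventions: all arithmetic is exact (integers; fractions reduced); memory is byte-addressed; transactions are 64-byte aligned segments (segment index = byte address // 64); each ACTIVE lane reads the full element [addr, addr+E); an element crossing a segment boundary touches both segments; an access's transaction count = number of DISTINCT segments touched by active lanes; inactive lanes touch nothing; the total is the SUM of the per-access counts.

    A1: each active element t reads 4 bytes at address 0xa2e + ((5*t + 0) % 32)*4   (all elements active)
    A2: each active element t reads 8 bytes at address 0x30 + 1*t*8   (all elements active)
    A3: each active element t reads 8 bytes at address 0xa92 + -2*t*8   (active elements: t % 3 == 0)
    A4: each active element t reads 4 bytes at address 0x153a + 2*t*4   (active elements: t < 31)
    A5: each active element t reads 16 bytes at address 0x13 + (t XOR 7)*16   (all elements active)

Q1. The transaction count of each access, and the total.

A1: 3 transactions
A2: 5 transactions
A3: 9 transactions
A4: 5 transactions
A5: 9 transactions

Answer: 3,5,9,5,9; total 31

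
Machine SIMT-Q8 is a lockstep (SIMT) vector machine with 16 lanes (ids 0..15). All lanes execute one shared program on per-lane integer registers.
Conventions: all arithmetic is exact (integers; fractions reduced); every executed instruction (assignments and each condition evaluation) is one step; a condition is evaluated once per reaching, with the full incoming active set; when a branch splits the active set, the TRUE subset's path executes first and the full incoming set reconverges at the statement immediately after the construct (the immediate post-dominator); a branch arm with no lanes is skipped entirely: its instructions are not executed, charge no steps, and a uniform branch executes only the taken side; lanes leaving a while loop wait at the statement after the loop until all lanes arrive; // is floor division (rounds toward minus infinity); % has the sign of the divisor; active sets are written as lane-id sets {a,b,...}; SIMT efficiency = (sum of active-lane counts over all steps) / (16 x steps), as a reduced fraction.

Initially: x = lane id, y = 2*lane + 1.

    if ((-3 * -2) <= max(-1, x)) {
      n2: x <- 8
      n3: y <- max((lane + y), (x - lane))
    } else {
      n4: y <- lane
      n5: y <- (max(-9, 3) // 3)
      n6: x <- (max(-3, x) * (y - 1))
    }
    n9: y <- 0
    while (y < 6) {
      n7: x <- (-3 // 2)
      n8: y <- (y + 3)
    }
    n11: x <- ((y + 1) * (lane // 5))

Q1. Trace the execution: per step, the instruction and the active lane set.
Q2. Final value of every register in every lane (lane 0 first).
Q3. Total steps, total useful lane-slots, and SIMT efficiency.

step 0: eval ((-3 * -2) <= max(-1, x)) {0,1,2,3,4,5,6,7,8,9,10,11,12,13,14,15}
step 1: x <- 8                       {6,7,8,9,10,11,12,13,14,15}
step 2: y <- max((lane + y), (x - lane)) {6,7,8,9,10,11,12,13,14,15}
step 3: y <- lane                    {0,1,2,3,4,5}
step 4: y <- (max(-9, 3) // 3)       {0,1,2,3,4,5}
step 5: x <- (max(-3, x) * (y - 1))  {0,1,2,3,4,5}
step 6: y <- 0                       {0,1,2,3,4,5,6,7,8,9,10,11,12,13,14,15}
step 7: eval (y < 6)                 {0,1,2,3,4,5,6,7,8,9,10,11,12,13,14,15}
step 8: x <- (-3 // 2)               {0,1,2,3,4,5,6,7,8,9,10,11,12,13,14,15}
step 9: y <- (y + 3)                 {0,1,2,3,4,5,6,7,8,9,10,11,12,13,14,15}
step 10: eval (y < 6)                 {0,1,2,3,4,5,6,7,8,9,10,11,12,13,14,15}
step 11: x <- (-3 // 2)               {0,1,2,3,4,5,6,7,8,9,10,11,12,13,14,15}
step 12: y <- (y + 3)                 {0,1,2,3,4,5,6,7,8,9,10,11,12,13,14,15}
step 13: eval (y < 6)                 {0,1,2,3,4,5,6,7,8,9,10,11,12,13,14,15}
step 14: x <- ((y + 1) * (lane // 5)) {0,1,2,3,4,5,6,7,8,9,10,11,12,13,14,15}

Answer: 15 steps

x: 0,0,0,0,0,7,7,7,7,7,14,14,14,14,14,21
y: 6,6,6,6,6,6,6,6,6,6,6,6,6,6,6,6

steps = 15; useful = 198; efficiency = 198/240 = 33/40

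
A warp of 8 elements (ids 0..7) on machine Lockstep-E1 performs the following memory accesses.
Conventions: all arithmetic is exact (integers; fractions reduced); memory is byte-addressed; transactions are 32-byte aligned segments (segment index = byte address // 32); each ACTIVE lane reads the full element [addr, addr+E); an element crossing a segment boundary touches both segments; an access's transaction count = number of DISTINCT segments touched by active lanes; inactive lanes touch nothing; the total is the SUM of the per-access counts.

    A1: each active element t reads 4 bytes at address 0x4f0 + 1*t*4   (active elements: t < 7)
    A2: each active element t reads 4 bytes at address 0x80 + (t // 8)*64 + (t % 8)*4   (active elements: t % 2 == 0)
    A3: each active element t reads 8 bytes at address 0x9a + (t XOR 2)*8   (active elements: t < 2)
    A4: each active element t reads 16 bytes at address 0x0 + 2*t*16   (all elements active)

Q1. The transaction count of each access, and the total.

A1: 2 transactions
A2: 1 transaction
A3: 1 transaction
A4: 8 transactions

Answer: 2,1,1,8; total 12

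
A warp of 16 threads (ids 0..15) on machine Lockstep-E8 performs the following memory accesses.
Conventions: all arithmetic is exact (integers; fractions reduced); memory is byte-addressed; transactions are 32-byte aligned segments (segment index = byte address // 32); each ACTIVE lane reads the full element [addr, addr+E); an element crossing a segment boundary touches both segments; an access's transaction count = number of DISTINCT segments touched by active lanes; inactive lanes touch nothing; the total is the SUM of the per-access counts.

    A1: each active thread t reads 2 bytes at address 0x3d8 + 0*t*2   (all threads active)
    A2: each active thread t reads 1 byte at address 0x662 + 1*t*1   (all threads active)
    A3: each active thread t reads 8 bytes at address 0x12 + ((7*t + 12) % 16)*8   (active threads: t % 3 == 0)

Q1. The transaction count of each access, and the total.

A1: 1 transaction
A2: 1 transaction
A3: 4 transactions

Answer: 1,1,4; total 6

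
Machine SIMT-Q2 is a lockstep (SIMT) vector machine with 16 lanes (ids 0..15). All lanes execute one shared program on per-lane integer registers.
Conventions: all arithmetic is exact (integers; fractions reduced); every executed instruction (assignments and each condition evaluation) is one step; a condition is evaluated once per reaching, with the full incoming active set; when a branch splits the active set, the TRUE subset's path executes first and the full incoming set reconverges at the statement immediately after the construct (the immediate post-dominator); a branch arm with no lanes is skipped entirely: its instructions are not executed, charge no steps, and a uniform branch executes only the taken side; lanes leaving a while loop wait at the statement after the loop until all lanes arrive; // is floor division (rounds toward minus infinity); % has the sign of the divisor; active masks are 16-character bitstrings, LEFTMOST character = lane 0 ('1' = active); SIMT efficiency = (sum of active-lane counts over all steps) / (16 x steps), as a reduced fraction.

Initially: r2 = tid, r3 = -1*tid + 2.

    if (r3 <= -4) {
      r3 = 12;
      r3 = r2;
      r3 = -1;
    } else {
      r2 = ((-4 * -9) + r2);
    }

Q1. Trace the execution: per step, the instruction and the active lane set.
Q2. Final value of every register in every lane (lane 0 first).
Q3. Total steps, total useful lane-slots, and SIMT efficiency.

step 0: eval (r3 <= -4)              1111111111111111
step 1: r3 <- 12                     0000001111111111
step 2: r3 <- r2                     0000001111111111
step 3: r3 <- -1                     0000001111111111
step 4: r2 <- ((-4 * -9) + r2)       1111110000000000

Answer: 5 steps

r2: 36,37,38,39,40,41,6,7,8,9,10,11,12,13,14,15
r3: 2,1,0,-1,-2,-3,-1,-1,-1,-1,-1,-1,-1,-1,-1,-1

steps = 5; useful = 52; efficiency = 52/80 = 13/20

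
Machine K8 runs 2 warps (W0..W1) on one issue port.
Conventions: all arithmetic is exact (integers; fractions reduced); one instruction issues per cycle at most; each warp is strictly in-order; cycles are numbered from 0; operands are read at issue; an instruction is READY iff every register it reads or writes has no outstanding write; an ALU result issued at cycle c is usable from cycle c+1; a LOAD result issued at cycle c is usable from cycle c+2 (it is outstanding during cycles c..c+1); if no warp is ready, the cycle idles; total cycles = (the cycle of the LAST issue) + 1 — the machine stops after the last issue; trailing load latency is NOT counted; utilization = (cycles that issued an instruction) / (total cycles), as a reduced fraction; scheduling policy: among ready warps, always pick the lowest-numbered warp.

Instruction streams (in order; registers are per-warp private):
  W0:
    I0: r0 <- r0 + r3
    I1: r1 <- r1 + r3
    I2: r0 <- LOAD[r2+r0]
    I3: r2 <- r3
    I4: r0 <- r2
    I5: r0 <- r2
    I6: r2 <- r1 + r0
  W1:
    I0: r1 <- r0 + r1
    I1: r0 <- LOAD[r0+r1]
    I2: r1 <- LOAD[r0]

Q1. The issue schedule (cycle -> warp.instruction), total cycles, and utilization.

cycle 0: W0.I0
cycle 1: W0.I1
cycle 2: W0.I2
cycle 3: W0.I3
cycle 4: W0.I4
cycle 5: W0.I5
cycle 6: W0.I6
cycle 7: W1.I0
cycle 8: W1.I1
cycle 9: idle
cycle 10: W1.I2

Answer: 11 cycles, utilization 10/11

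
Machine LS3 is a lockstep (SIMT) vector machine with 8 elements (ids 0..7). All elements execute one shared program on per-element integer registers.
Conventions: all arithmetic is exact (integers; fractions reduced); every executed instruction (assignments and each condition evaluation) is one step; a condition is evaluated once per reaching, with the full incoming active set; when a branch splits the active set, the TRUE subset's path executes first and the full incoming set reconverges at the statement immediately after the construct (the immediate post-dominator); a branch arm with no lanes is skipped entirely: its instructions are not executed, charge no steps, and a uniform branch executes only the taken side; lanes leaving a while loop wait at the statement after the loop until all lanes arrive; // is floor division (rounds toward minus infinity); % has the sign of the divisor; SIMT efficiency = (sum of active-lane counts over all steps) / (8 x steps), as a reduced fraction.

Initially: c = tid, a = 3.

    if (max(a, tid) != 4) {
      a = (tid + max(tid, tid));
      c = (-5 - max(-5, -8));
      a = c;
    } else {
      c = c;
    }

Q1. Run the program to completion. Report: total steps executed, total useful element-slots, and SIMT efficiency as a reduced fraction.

Answer: 5 steps, 30 useful, 3/4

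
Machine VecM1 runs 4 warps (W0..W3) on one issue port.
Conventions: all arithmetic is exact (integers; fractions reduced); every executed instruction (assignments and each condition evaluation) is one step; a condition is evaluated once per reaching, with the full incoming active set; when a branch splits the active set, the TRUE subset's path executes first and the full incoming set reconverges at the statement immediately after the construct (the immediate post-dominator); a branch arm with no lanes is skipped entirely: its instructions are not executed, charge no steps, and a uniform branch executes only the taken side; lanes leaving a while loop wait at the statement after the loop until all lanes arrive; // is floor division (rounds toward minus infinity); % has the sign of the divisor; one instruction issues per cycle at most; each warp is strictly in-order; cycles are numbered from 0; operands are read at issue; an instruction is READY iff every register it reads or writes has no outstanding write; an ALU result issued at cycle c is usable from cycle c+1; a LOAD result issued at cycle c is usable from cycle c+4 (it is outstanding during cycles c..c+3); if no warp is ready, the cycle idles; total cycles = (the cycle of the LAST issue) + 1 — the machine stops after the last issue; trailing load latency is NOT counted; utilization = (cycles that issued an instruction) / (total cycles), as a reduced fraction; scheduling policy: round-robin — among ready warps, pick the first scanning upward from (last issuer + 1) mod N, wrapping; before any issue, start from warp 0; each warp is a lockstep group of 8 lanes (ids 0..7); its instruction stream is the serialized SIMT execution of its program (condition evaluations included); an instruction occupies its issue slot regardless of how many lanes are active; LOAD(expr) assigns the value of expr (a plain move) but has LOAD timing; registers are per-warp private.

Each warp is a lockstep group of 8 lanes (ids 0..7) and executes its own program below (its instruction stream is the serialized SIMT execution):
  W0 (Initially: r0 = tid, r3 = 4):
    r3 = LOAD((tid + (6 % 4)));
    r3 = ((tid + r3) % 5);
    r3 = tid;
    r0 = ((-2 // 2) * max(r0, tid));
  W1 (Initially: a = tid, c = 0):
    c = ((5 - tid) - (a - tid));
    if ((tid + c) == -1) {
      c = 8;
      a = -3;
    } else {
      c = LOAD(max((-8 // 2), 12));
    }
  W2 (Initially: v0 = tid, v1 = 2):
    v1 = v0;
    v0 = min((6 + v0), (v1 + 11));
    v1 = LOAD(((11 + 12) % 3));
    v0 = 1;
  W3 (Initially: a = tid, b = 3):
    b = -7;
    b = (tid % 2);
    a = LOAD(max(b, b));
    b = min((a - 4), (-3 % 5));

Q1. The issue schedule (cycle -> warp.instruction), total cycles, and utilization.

cycle 0: W0.I0
cycle 1: W1.I0
cycle 2: W2.I0
cycle 3: W3.I0
cycle 4: W0.I1
cycle 5: W1.I1
cycle 6: W2.I1
cycle 7: W3.I1
cycle 8: W0.I2
cycle 9: W1.I2
cycle 10: W2.I2
cycle 11: W3.I2
cycle 12: W0.I3
cycle 13: W2.I3
cycle 14: idle
cycle 15: W3.I3

Answer: 16 cycles, utilization 15/16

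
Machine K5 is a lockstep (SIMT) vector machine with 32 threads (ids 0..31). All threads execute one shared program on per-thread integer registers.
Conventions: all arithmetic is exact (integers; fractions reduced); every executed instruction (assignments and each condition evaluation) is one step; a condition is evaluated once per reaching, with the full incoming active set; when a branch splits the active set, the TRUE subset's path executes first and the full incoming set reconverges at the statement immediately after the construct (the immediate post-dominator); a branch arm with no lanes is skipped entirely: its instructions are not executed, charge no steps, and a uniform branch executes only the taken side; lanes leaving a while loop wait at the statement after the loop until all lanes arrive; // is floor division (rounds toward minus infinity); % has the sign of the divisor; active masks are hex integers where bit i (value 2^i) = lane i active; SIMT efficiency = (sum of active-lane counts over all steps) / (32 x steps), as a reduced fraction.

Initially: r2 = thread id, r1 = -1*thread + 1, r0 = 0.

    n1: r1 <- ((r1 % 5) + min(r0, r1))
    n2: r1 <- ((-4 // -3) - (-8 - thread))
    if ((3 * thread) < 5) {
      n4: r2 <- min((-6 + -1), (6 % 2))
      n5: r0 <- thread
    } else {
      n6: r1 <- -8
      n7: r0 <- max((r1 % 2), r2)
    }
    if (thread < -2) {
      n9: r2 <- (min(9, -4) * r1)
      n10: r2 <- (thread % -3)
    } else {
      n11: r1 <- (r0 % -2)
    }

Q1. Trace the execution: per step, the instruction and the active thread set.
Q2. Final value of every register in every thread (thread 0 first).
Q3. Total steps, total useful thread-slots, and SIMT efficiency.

step 0: r1 <- ((r1 % 5) + min(r0, r1)) 0xffffffff
step 1: r1 <- ((-4 // -3) - (-8 - thread)) 0xffffffff
step 2: eval ((3 * thread) < 5)      0xffffffff
step 3: r2 <- min((-6 + -1), (6 % 2)) 0x00000003
step 4: r0 <- thread                 0x00000003
step 5: r1 <- -8                     0xfffffffc
step 6: r0 <- max((r1 % 2), r2)      0xfffffffc
step 7: eval (thread < -2)           0xffffffff
step 8: r1 <- (r0 % -2)              0xffffffff

Answer: 9 steps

r2: -7,-7,2,3,4,5,6,7,8,9,10,11,12,13,14,15,16,17,18,19,20,21,22,23,24,25,26,27,28,29,30,31
r1: 0,-1,0,-1,0,-1,0,-1,0,-1,0,-1,0,-1,0,-1,0,-1,0,-1,0,-1,0,-1,0,-1,0,-1,0,-1,0,-1
r0: 0,1,2,3,4,5,6,7,8,9,10,11,12,13,14,15,16,17,18,19,20,21,22,23,24,25,26,27,28,29,30,31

steps = 9; useful = 224; efficiency = 224/288 = 7/9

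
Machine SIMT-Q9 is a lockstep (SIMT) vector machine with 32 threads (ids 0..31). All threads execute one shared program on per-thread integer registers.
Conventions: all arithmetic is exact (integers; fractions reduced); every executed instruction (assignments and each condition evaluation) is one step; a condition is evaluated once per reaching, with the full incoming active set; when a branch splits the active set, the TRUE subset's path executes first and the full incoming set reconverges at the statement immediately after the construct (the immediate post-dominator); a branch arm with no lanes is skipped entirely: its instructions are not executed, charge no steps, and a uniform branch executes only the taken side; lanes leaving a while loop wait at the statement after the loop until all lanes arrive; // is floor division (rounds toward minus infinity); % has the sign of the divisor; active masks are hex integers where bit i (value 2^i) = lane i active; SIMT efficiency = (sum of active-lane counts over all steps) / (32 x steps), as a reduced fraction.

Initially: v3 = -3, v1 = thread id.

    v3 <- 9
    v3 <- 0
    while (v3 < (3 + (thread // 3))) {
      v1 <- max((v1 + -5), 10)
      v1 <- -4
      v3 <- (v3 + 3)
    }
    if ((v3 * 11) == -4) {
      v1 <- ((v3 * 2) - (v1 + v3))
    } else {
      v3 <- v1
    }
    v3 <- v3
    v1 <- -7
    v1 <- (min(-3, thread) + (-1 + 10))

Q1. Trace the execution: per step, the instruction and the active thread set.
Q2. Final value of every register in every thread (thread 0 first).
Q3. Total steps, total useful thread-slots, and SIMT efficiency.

step 0: v3 <- 9                      0xffffffff
step 1: v3 <- 0                      0xffffffff
step 2: eval (v3 < (3 + (thread // 3))) 0xffffffff
step 3: v1 <- max((v1 + -5), 10)     0xffffffff
step 4: v1 <- -4                     0xffffffff
step 5: v3 <- (v3 + 3)               0xffffffff
step 6: eval (v3 < (3 + (thread // 3))) 0xffffffff
step 7: v1 <- max((v1 + -5), 10)     0xfffffff8
step 8: v1 <- -4                     0xfffffff8
step 9: v3 <- (v3 + 3)               0xfffffff8
step 10: eval (v3 < (3 + (thread // 3))) 0xfffffff8
step 11: v1 <- max((v1 + -5), 10)     0xfffff000
step 12: v1 <- -4                     0xfffff000
step 13: v3 <- (v3 + 3)               0xfffff000
step 14: eval (v3 < (3 + (thread // 3))) 0xfffff000
step 15: v1 <- max((v1 + -5), 10)     0xffe00000
step 16: v1 <- -4                     0xffe00000
step 17: v3 <- (v3 + 3)               0xffe00000
step 18: eval (v3 < (3 + (thread // 3))) 0xffe00000
step 19: v1 <- max((v1 + -5), 10)     0xc0000000
step 20: v1 <- -4                     0xc0000000
step 21: v3 <- (v3 + 3)               0xc0000000
step 22: eval (v3 < (3 + (thread // 3))) 0xc0000000
step 23: eval ((v3 * 11) == -4)       0xffffffff
step 24: v3 <- v1                     0xffffffff
step 25: v3 <- v3                     0xffffffff
step 26: v1 <- -7                     0xffffffff
step 27: v1 <- (min(-3, thread) + (-1 + 10)) 0xffffffff

Answer: 28 steps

v3: -4,-4,-4,-4,-4,-4,-4,-4,-4,-4,-4,-4,-4,-4,-4,-4,-4,-4,-4,-4,-4,-4,-4,-4,-4,-4,-4,-4,-4,-4,-4,-4
v1: 6,6,6,6,6,6,6,6,6,6,6,6,6,6,6,6,6,6,6,6,6,6,6,6,6,6,6,6,6,6,6,6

steps = 28; useful = 632; efficiency = 632/896 = 79/112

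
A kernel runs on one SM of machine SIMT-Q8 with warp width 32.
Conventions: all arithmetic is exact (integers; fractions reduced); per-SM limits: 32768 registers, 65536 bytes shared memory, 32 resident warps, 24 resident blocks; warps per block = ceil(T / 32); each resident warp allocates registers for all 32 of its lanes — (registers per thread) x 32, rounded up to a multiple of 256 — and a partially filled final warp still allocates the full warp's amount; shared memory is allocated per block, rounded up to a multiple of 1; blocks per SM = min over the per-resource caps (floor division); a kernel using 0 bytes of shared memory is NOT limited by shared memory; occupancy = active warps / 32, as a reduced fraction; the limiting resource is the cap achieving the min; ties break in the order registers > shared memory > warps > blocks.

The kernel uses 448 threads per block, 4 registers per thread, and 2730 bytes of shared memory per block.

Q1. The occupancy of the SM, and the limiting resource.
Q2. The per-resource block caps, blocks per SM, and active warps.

Answer: occupancy 7/8, limited by warps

registers: 9 blocks
shared memory: 24 blocks
warps: 2 blocks
blocks: 24 blocks

Answer: 2 blocks, 28 active warps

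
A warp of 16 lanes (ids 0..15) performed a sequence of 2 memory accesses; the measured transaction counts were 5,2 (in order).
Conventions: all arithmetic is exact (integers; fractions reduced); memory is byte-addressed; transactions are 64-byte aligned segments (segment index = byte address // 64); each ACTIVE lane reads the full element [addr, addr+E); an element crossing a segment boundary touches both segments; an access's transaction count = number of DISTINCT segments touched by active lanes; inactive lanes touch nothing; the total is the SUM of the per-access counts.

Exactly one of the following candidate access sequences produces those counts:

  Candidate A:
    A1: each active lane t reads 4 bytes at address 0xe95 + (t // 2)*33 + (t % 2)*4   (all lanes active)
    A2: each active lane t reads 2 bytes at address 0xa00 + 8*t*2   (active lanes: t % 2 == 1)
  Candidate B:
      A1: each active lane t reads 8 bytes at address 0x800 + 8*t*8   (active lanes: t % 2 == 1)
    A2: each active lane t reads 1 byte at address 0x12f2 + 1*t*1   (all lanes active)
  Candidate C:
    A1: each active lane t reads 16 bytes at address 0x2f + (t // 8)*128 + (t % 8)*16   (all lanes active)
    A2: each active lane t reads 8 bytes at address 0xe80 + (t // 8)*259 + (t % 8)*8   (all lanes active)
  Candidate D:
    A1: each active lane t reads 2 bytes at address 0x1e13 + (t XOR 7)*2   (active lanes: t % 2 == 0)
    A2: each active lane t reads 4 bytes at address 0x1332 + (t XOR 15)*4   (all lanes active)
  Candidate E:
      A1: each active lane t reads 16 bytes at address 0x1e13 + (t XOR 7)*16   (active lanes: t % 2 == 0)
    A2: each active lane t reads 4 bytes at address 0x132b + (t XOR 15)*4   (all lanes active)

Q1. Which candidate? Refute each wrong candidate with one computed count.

A: A2 gives 4 transactions, not 2
B: A1 gives 8 transactions, not 5
C: A2 gives 3 transactions, not 2
D: A1 gives 1 transaction, not 5
E: all counts match (5,2)

Answer: E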